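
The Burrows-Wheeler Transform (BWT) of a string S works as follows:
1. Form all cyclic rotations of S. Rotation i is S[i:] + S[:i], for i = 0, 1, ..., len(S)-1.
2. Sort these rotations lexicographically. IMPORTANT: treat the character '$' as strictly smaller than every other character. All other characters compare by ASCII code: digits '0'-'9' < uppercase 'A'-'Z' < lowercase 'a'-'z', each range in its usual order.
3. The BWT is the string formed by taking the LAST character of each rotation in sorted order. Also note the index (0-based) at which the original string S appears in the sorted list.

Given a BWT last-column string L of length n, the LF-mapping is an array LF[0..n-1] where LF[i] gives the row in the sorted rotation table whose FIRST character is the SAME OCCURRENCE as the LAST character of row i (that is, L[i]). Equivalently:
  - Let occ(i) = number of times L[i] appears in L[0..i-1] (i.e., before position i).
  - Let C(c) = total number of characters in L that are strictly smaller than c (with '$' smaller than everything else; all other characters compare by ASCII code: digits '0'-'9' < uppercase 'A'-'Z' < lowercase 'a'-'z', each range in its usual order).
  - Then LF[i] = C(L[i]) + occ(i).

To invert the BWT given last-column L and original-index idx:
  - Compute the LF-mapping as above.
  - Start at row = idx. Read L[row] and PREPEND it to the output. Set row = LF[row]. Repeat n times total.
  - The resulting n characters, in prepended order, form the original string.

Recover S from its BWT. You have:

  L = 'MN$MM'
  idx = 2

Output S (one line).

LF mapping: 1 4 0 2 3
Walk LF starting at row 2, prepending L[row]:
  step 1: row=2, L[2]='$', prepend. Next row=LF[2]=0
  step 2: row=0, L[0]='M', prepend. Next row=LF[0]=1
  step 3: row=1, L[1]='N', prepend. Next row=LF[1]=4
  step 4: row=4, L[4]='M', prepend. Next row=LF[4]=3
  step 5: row=3, L[3]='M', prepend. Next row=LF[3]=2
Reversed output: MMNM$

Answer: MMNM$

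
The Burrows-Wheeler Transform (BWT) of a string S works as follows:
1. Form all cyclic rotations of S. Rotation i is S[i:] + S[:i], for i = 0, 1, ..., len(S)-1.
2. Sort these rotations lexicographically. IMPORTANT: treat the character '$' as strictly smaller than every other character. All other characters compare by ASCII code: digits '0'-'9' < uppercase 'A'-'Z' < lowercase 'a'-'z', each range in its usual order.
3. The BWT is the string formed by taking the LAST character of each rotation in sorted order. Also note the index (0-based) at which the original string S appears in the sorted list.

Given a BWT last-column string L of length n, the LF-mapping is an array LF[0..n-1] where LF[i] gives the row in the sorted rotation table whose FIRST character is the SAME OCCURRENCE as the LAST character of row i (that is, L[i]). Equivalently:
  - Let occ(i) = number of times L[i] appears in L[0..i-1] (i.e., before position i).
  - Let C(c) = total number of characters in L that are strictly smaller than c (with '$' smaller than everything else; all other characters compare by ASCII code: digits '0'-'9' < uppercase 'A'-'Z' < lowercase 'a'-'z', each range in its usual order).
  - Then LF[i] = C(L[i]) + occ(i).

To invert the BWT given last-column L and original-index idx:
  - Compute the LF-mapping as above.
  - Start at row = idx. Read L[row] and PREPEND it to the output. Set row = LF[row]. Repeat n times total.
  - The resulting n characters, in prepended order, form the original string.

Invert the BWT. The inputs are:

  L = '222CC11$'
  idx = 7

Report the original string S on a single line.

Answer: C2121C2$

Derivation:
LF mapping: 3 4 5 6 7 1 2 0
Walk LF starting at row 7, prepending L[row]:
  step 1: row=7, L[7]='$', prepend. Next row=LF[7]=0
  step 2: row=0, L[0]='2', prepend. Next row=LF[0]=3
  step 3: row=3, L[3]='C', prepend. Next row=LF[3]=6
  step 4: row=6, L[6]='1', prepend. Next row=LF[6]=2
  step 5: row=2, L[2]='2', prepend. Next row=LF[2]=5
  step 6: row=5, L[5]='1', prepend. Next row=LF[5]=1
  step 7: row=1, L[1]='2', prepend. Next row=LF[1]=4
  step 8: row=4, L[4]='C', prepend. Next row=LF[4]=7
Reversed output: C2121C2$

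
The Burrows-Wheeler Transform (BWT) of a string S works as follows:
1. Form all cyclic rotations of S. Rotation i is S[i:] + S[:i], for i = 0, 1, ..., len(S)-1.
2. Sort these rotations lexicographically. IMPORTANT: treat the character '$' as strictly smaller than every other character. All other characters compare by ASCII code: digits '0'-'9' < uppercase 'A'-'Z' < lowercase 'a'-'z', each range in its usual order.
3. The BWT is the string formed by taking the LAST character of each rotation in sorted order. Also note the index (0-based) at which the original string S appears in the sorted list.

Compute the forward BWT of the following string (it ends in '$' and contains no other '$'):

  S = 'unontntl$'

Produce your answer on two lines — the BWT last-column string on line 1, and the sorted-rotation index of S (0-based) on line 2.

Answer: ltutonnn$
8

Derivation:
All 9 rotations (rotation i = S[i:]+S[:i]):
  rot[0] = unontntl$
  rot[1] = nontntl$u
  rot[2] = ontntl$un
  rot[3] = ntntl$uno
  rot[4] = tntl$unon
  rot[5] = ntl$unont
  rot[6] = tl$unontn
  rot[7] = l$unontnt
  rot[8] = $unontntl
Sorted (with $ < everything):
  sorted[0] = $unontntl  (last char: 'l')
  sorted[1] = l$unontnt  (last char: 't')
  sorted[2] = nontntl$u  (last char: 'u')
  sorted[3] = ntl$unont  (last char: 't')
  sorted[4] = ntntl$uno  (last char: 'o')
  sorted[5] = ontntl$un  (last char: 'n')
  sorted[6] = tl$unontn  (last char: 'n')
  sorted[7] = tntl$unon  (last char: 'n')
  sorted[8] = unontntl$  (last char: '$')
Last column: ltutonnn$
Original string S is at sorted index 8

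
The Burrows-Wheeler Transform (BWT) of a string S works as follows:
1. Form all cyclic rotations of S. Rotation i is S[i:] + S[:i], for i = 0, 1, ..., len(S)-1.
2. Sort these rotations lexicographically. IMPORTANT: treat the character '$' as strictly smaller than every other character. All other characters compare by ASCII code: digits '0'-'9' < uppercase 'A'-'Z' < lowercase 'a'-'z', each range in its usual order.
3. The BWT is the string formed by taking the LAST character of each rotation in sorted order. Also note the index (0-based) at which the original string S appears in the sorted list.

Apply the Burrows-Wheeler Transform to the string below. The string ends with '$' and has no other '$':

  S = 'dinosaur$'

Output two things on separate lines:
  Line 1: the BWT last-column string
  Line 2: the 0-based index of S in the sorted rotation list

All 9 rotations (rotation i = S[i:]+S[:i]):
  rot[0] = dinosaur$
  rot[1] = inosaur$d
  rot[2] = nosaur$di
  rot[3] = osaur$din
  rot[4] = saur$dino
  rot[5] = aur$dinos
  rot[6] = ur$dinosa
  rot[7] = r$dinosau
  rot[8] = $dinosaur
Sorted (with $ < everything):
  sorted[0] = $dinosaur  (last char: 'r')
  sorted[1] = aur$dinos  (last char: 's')
  sorted[2] = dinosaur$  (last char: '$')
  sorted[3] = inosaur$d  (last char: 'd')
  sorted[4] = nosaur$di  (last char: 'i')
  sorted[5] = osaur$din  (last char: 'n')
  sorted[6] = r$dinosau  (last char: 'u')
  sorted[7] = saur$dino  (last char: 'o')
  sorted[8] = ur$dinosa  (last char: 'a')
Last column: rs$dinuoa
Original string S is at sorted index 2

Answer: rs$dinuoa
2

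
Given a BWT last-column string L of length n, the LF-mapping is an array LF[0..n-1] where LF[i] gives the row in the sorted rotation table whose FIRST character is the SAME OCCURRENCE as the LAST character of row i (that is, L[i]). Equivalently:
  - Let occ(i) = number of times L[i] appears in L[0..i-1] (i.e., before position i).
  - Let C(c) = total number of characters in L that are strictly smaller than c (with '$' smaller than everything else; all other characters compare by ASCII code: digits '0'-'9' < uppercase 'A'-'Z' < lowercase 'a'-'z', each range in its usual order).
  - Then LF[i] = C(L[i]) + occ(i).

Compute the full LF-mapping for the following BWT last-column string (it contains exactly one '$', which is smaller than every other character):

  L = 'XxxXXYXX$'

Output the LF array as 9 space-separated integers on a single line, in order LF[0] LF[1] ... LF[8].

Answer: 1 7 8 2 3 6 4 5 0

Derivation:
Char counts: '$':1, 'X':5, 'Y':1, 'x':2
C (first-col start): C('$')=0, C('X')=1, C('Y')=6, C('x')=7
L[0]='X': occ=0, LF[0]=C('X')+0=1+0=1
L[1]='x': occ=0, LF[1]=C('x')+0=7+0=7
L[2]='x': occ=1, LF[2]=C('x')+1=7+1=8
L[3]='X': occ=1, LF[3]=C('X')+1=1+1=2
L[4]='X': occ=2, LF[4]=C('X')+2=1+2=3
L[5]='Y': occ=0, LF[5]=C('Y')+0=6+0=6
L[6]='X': occ=3, LF[6]=C('X')+3=1+3=4
L[7]='X': occ=4, LF[7]=C('X')+4=1+4=5
L[8]='$': occ=0, LF[8]=C('$')+0=0+0=0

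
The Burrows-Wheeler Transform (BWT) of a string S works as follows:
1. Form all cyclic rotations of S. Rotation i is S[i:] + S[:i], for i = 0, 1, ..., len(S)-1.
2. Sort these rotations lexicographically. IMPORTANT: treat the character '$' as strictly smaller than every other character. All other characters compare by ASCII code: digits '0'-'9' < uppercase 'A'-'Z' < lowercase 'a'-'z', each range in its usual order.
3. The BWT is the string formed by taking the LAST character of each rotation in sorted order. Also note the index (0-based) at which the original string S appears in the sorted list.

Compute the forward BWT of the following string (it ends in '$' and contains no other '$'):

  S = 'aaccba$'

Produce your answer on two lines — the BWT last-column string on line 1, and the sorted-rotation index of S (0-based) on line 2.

All 7 rotations (rotation i = S[i:]+S[:i]):
  rot[0] = aaccba$
  rot[1] = accba$a
  rot[2] = ccba$aa
  rot[3] = cba$aac
  rot[4] = ba$aacc
  rot[5] = a$aaccb
  rot[6] = $aaccba
Sorted (with $ < everything):
  sorted[0] = $aaccba  (last char: 'a')
  sorted[1] = a$aaccb  (last char: 'b')
  sorted[2] = aaccba$  (last char: '$')
  sorted[3] = accba$a  (last char: 'a')
  sorted[4] = ba$aacc  (last char: 'c')
  sorted[5] = cba$aac  (last char: 'c')
  sorted[6] = ccba$aa  (last char: 'a')
Last column: ab$acca
Original string S is at sorted index 2

Answer: ab$acca
2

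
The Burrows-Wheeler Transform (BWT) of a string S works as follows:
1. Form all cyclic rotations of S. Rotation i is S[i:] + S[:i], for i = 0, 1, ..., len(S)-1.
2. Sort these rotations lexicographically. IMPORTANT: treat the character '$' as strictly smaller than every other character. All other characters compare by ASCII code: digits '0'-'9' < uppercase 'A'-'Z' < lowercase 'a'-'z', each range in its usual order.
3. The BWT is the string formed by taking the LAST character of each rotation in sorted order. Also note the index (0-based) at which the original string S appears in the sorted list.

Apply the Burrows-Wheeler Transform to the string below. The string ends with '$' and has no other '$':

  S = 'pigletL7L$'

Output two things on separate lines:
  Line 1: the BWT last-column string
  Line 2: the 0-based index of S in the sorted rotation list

All 10 rotations (rotation i = S[i:]+S[:i]):
  rot[0] = pigletL7L$
  rot[1] = igletL7L$p
  rot[2] = gletL7L$pi
  rot[3] = letL7L$pig
  rot[4] = etL7L$pigl
  rot[5] = tL7L$pigle
  rot[6] = L7L$piglet
  rot[7] = 7L$pigletL
  rot[8] = L$pigletL7
  rot[9] = $pigletL7L
Sorted (with $ < everything):
  sorted[0] = $pigletL7L  (last char: 'L')
  sorted[1] = 7L$pigletL  (last char: 'L')
  sorted[2] = L$pigletL7  (last char: '7')
  sorted[3] = L7L$piglet  (last char: 't')
  sorted[4] = etL7L$pigl  (last char: 'l')
  sorted[5] = gletL7L$pi  (last char: 'i')
  sorted[6] = igletL7L$p  (last char: 'p')
  sorted[7] = letL7L$pig  (last char: 'g')
  sorted[8] = pigletL7L$  (last char: '$')
  sorted[9] = tL7L$pigle  (last char: 'e')
Last column: LL7tlipg$e
Original string S is at sorted index 8

Answer: LL7tlipg$e
8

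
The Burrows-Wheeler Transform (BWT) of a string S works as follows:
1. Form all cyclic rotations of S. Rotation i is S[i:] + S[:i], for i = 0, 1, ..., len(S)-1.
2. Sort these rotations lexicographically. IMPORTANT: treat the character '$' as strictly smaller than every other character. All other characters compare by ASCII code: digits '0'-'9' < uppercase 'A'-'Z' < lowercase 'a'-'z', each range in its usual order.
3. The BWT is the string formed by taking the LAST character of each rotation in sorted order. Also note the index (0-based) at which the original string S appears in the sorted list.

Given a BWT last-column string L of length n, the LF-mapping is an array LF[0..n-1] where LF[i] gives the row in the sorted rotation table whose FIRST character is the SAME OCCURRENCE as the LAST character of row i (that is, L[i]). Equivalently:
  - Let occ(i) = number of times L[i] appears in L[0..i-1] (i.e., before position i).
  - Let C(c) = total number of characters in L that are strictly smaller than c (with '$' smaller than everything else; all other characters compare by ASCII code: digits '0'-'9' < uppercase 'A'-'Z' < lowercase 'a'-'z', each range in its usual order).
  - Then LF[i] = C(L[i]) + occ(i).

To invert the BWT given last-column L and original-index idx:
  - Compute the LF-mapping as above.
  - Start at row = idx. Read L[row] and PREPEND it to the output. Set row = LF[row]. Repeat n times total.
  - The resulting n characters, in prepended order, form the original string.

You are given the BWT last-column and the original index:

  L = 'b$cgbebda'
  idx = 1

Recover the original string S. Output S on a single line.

LF mapping: 2 0 5 8 3 7 4 6 1
Walk LF starting at row 1, prepending L[row]:
  step 1: row=1, L[1]='$', prepend. Next row=LF[1]=0
  step 2: row=0, L[0]='b', prepend. Next row=LF[0]=2
  step 3: row=2, L[2]='c', prepend. Next row=LF[2]=5
  step 4: row=5, L[5]='e', prepend. Next row=LF[5]=7
  step 5: row=7, L[7]='d', prepend. Next row=LF[7]=6
  step 6: row=6, L[6]='b', prepend. Next row=LF[6]=4
  step 7: row=4, L[4]='b', prepend. Next row=LF[4]=3
  step 8: row=3, L[3]='g', prepend. Next row=LF[3]=8
  step 9: row=8, L[8]='a', prepend. Next row=LF[8]=1
Reversed output: agbbdecb$

Answer: agbbdecb$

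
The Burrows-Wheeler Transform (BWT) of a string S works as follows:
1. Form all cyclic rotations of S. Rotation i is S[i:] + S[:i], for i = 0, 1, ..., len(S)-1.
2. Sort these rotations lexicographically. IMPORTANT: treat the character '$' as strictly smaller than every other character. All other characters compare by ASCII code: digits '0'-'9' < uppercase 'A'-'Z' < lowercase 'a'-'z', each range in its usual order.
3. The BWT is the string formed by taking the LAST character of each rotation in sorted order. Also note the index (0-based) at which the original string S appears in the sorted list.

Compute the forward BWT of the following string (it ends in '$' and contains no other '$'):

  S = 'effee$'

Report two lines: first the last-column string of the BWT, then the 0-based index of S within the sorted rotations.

All 6 rotations (rotation i = S[i:]+S[:i]):
  rot[0] = effee$
  rot[1] = ffee$e
  rot[2] = fee$ef
  rot[3] = ee$eff
  rot[4] = e$effe
  rot[5] = $effee
Sorted (with $ < everything):
  sorted[0] = $effee  (last char: 'e')
  sorted[1] = e$effe  (last char: 'e')
  sorted[2] = ee$eff  (last char: 'f')
  sorted[3] = effee$  (last char: '$')
  sorted[4] = fee$ef  (last char: 'f')
  sorted[5] = ffee$e  (last char: 'e')
Last column: eef$fe
Original string S is at sorted index 3

Answer: eef$fe
3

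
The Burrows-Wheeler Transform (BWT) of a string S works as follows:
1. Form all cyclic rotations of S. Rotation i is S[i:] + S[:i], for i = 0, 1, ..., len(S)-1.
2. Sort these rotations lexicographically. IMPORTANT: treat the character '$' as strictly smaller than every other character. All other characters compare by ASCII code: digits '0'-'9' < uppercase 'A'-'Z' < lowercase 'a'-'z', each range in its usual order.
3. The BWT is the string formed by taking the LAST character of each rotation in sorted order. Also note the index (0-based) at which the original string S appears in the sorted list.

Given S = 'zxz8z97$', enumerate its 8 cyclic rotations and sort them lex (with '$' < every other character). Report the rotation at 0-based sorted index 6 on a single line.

All 8 rotations (rotation i = S[i:]+S[:i]):
  rot[0] = zxz8z97$
  rot[1] = xz8z97$z
  rot[2] = z8z97$zx
  rot[3] = 8z97$zxz
  rot[4] = z97$zxz8
  rot[5] = 97$zxz8z
  rot[6] = 7$zxz8z9
  rot[7] = $zxz8z97
Sorted (with $ < everything):
  sorted[0] = $zxz8z97
  sorted[1] = 7$zxz8z9
  sorted[2] = 8z97$zxz
  sorted[3] = 97$zxz8z
  sorted[4] = xz8z97$z
  sorted[5] = z8z97$zx
  sorted[6] = z97$zxz8
  sorted[7] = zxz8z97$
sorted[6] = z97$zxz8

Answer: z97$zxz8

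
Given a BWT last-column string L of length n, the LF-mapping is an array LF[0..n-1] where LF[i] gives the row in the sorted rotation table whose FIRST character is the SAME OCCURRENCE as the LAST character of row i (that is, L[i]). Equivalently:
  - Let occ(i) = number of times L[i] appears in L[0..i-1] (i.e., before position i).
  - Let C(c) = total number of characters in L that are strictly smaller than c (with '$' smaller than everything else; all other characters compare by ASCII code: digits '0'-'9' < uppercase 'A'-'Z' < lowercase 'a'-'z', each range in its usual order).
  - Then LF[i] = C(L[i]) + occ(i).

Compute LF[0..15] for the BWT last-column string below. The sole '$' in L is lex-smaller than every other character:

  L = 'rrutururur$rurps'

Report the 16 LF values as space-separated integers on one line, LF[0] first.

Answer: 2 3 11 10 12 4 13 5 14 6 0 7 15 8 1 9

Derivation:
Char counts: '$':1, 'p':1, 'r':7, 's':1, 't':1, 'u':5
C (first-col start): C('$')=0, C('p')=1, C('r')=2, C('s')=9, C('t')=10, C('u')=11
L[0]='r': occ=0, LF[0]=C('r')+0=2+0=2
L[1]='r': occ=1, LF[1]=C('r')+1=2+1=3
L[2]='u': occ=0, LF[2]=C('u')+0=11+0=11
L[3]='t': occ=0, LF[3]=C('t')+0=10+0=10
L[4]='u': occ=1, LF[4]=C('u')+1=11+1=12
L[5]='r': occ=2, LF[5]=C('r')+2=2+2=4
L[6]='u': occ=2, LF[6]=C('u')+2=11+2=13
L[7]='r': occ=3, LF[7]=C('r')+3=2+3=5
L[8]='u': occ=3, LF[8]=C('u')+3=11+3=14
L[9]='r': occ=4, LF[9]=C('r')+4=2+4=6
L[10]='$': occ=0, LF[10]=C('$')+0=0+0=0
L[11]='r': occ=5, LF[11]=C('r')+5=2+5=7
L[12]='u': occ=4, LF[12]=C('u')+4=11+4=15
L[13]='r': occ=6, LF[13]=C('r')+6=2+6=8
L[14]='p': occ=0, LF[14]=C('p')+0=1+0=1
L[15]='s': occ=0, LF[15]=C('s')+0=9+0=9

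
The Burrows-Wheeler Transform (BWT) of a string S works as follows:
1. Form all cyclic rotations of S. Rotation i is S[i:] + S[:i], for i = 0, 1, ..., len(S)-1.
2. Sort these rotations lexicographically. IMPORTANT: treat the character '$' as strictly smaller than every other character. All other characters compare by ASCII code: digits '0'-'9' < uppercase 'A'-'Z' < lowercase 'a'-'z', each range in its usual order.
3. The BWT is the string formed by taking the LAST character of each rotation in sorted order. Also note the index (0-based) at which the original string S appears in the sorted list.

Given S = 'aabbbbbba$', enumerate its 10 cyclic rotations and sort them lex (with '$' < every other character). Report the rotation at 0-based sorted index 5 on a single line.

All 10 rotations (rotation i = S[i:]+S[:i]):
  rot[0] = aabbbbbba$
  rot[1] = abbbbbba$a
  rot[2] = bbbbbba$aa
  rot[3] = bbbbba$aab
  rot[4] = bbbba$aabb
  rot[5] = bbba$aabbb
  rot[6] = bba$aabbbb
  rot[7] = ba$aabbbbb
  rot[8] = a$aabbbbbb
  rot[9] = $aabbbbbba
Sorted (with $ < everything):
  sorted[0] = $aabbbbbba
  sorted[1] = a$aabbbbbb
  sorted[2] = aabbbbbba$
  sorted[3] = abbbbbba$a
  sorted[4] = ba$aabbbbb
  sorted[5] = bba$aabbbb
  sorted[6] = bbba$aabbb
  sorted[7] = bbbba$aabb
  sorted[8] = bbbbba$aab
  sorted[9] = bbbbbba$aa
sorted[5] = bba$aabbbb

Answer: bba$aabbbb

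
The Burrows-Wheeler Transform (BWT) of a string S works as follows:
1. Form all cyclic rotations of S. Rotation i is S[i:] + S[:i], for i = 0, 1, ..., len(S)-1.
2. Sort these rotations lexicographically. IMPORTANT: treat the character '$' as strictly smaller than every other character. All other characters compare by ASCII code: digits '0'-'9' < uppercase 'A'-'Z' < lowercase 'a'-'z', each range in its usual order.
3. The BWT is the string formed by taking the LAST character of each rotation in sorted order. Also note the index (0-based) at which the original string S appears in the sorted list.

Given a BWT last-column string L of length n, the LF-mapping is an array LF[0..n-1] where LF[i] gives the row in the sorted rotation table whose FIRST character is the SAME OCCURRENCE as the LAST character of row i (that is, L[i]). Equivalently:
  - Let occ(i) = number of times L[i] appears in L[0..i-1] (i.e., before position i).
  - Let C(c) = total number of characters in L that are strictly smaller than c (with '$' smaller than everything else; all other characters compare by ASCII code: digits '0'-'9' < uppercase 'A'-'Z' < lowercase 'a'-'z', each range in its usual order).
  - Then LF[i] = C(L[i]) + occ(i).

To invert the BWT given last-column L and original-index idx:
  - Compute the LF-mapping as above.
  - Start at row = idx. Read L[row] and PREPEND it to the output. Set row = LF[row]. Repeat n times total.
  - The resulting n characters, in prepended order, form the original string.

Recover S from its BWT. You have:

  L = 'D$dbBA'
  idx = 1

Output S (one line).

Answer: AdBbD$

Derivation:
LF mapping: 3 0 5 4 2 1
Walk LF starting at row 1, prepending L[row]:
  step 1: row=1, L[1]='$', prepend. Next row=LF[1]=0
  step 2: row=0, L[0]='D', prepend. Next row=LF[0]=3
  step 3: row=3, L[3]='b', prepend. Next row=LF[3]=4
  step 4: row=4, L[4]='B', prepend. Next row=LF[4]=2
  step 5: row=2, L[2]='d', prepend. Next row=LF[2]=5
  step 6: row=5, L[5]='A', prepend. Next row=LF[5]=1
Reversed output: AdBbD$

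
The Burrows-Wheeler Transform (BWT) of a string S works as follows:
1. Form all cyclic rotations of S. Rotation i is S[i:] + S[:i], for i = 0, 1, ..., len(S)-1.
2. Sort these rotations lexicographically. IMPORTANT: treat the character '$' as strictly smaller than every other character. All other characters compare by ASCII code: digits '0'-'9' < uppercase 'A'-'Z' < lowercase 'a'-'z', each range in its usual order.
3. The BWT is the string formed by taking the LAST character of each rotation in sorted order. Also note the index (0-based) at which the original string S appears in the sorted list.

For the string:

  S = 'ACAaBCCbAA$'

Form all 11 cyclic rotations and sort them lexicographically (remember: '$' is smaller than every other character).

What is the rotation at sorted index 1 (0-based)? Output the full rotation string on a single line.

Answer: A$ACAaBCCbA

Derivation:
All 11 rotations (rotation i = S[i:]+S[:i]):
  rot[0] = ACAaBCCbAA$
  rot[1] = CAaBCCbAA$A
  rot[2] = AaBCCbAA$AC
  rot[3] = aBCCbAA$ACA
  rot[4] = BCCbAA$ACAa
  rot[5] = CCbAA$ACAaB
  rot[6] = CbAA$ACAaBC
  rot[7] = bAA$ACAaBCC
  rot[8] = AA$ACAaBCCb
  rot[9] = A$ACAaBCCbA
  rot[10] = $ACAaBCCbAA
Sorted (with $ < everything):
  sorted[0] = $ACAaBCCbAA
  sorted[1] = A$ACAaBCCbA
  sorted[2] = AA$ACAaBCCb
  sorted[3] = ACAaBCCbAA$
  sorted[4] = AaBCCbAA$AC
  sorted[5] = BCCbAA$ACAa
  sorted[6] = CAaBCCbAA$A
  sorted[7] = CCbAA$ACAaB
  sorted[8] = CbAA$ACAaBC
  sorted[9] = aBCCbAA$ACA
  sorted[10] = bAA$ACAaBCC
sorted[1] = A$ACAaBCCbA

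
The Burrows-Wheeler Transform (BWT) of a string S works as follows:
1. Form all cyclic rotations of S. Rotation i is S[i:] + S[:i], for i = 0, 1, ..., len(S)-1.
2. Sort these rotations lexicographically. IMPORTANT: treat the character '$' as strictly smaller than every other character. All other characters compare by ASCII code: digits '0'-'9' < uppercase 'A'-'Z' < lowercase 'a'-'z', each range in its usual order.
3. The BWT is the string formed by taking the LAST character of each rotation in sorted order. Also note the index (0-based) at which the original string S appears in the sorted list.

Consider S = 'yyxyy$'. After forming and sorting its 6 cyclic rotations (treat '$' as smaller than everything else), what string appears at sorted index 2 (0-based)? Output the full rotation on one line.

Answer: y$yyxy

Derivation:
All 6 rotations (rotation i = S[i:]+S[:i]):
  rot[0] = yyxyy$
  rot[1] = yxyy$y
  rot[2] = xyy$yy
  rot[3] = yy$yyx
  rot[4] = y$yyxy
  rot[5] = $yyxyy
Sorted (with $ < everything):
  sorted[0] = $yyxyy
  sorted[1] = xyy$yy
  sorted[2] = y$yyxy
  sorted[3] = yxyy$y
  sorted[4] = yy$yyx
  sorted[5] = yyxyy$
sorted[2] = y$yyxy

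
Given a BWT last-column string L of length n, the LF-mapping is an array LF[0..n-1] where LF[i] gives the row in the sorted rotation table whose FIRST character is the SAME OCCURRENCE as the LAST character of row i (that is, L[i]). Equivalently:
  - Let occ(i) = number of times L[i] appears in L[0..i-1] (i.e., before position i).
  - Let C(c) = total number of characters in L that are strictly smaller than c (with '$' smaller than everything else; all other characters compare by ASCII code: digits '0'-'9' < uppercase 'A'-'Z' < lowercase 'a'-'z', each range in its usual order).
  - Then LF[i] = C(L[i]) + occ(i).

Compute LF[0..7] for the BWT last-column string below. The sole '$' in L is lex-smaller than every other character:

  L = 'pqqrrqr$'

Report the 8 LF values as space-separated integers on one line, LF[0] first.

Char counts: '$':1, 'p':1, 'q':3, 'r':3
C (first-col start): C('$')=0, C('p')=1, C('q')=2, C('r')=5
L[0]='p': occ=0, LF[0]=C('p')+0=1+0=1
L[1]='q': occ=0, LF[1]=C('q')+0=2+0=2
L[2]='q': occ=1, LF[2]=C('q')+1=2+1=3
L[3]='r': occ=0, LF[3]=C('r')+0=5+0=5
L[4]='r': occ=1, LF[4]=C('r')+1=5+1=6
L[5]='q': occ=2, LF[5]=C('q')+2=2+2=4
L[6]='r': occ=2, LF[6]=C('r')+2=5+2=7
L[7]='$': occ=0, LF[7]=C('$')+0=0+0=0

Answer: 1 2 3 5 6 4 7 0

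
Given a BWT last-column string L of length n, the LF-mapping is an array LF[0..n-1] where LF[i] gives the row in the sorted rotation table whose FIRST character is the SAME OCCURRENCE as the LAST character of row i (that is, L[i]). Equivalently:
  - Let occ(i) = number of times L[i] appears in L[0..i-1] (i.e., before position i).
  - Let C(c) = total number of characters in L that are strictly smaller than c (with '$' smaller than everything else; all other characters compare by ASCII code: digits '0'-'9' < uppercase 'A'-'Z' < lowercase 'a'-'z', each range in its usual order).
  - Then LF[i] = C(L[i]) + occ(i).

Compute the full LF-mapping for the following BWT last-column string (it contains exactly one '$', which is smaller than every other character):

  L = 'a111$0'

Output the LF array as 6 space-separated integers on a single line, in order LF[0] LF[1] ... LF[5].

Answer: 5 2 3 4 0 1

Derivation:
Char counts: '$':1, '0':1, '1':3, 'a':1
C (first-col start): C('$')=0, C('0')=1, C('1')=2, C('a')=5
L[0]='a': occ=0, LF[0]=C('a')+0=5+0=5
L[1]='1': occ=0, LF[1]=C('1')+0=2+0=2
L[2]='1': occ=1, LF[2]=C('1')+1=2+1=3
L[3]='1': occ=2, LF[3]=C('1')+2=2+2=4
L[4]='$': occ=0, LF[4]=C('$')+0=0+0=0
L[5]='0': occ=0, LF[5]=C('0')+0=1+0=1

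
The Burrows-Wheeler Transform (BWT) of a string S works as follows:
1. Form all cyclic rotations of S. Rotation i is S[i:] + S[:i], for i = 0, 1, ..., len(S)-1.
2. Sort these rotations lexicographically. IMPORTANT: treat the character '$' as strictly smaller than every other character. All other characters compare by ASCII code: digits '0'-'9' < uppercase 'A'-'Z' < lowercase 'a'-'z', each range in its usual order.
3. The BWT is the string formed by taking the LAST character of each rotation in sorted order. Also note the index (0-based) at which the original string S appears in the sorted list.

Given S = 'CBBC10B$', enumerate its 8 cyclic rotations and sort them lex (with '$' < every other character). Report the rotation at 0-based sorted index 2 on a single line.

All 8 rotations (rotation i = S[i:]+S[:i]):
  rot[0] = CBBC10B$
  rot[1] = BBC10B$C
  rot[2] = BC10B$CB
  rot[3] = C10B$CBB
  rot[4] = 10B$CBBC
  rot[5] = 0B$CBBC1
  rot[6] = B$CBBC10
  rot[7] = $CBBC10B
Sorted (with $ < everything):
  sorted[0] = $CBBC10B
  sorted[1] = 0B$CBBC1
  sorted[2] = 10B$CBBC
  sorted[3] = B$CBBC10
  sorted[4] = BBC10B$C
  sorted[5] = BC10B$CB
  sorted[6] = C10B$CBB
  sorted[7] = CBBC10B$
sorted[2] = 10B$CBBC

Answer: 10B$CBBC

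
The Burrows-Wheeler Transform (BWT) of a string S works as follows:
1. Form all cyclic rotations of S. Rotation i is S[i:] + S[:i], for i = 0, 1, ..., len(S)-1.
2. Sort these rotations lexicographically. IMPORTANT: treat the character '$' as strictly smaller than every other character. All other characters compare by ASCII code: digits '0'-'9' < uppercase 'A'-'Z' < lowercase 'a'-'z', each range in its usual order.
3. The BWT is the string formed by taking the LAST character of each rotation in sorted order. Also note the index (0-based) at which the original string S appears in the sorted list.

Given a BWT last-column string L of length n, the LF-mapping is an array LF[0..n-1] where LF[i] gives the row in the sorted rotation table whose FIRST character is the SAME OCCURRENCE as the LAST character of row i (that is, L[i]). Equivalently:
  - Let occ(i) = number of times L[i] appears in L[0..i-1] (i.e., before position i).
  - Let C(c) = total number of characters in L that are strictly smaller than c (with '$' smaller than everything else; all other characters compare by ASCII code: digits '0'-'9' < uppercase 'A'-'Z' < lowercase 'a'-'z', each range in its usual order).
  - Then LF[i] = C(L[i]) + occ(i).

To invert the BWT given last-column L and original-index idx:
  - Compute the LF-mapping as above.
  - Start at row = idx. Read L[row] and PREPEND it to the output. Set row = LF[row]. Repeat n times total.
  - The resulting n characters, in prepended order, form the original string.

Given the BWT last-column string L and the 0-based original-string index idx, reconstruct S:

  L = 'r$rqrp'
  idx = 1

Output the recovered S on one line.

Answer: prrqr$

Derivation:
LF mapping: 3 0 4 2 5 1
Walk LF starting at row 1, prepending L[row]:
  step 1: row=1, L[1]='$', prepend. Next row=LF[1]=0
  step 2: row=0, L[0]='r', prepend. Next row=LF[0]=3
  step 3: row=3, L[3]='q', prepend. Next row=LF[3]=2
  step 4: row=2, L[2]='r', prepend. Next row=LF[2]=4
  step 5: row=4, L[4]='r', prepend. Next row=LF[4]=5
  step 6: row=5, L[5]='p', prepend. Next row=LF[5]=1
Reversed output: prrqr$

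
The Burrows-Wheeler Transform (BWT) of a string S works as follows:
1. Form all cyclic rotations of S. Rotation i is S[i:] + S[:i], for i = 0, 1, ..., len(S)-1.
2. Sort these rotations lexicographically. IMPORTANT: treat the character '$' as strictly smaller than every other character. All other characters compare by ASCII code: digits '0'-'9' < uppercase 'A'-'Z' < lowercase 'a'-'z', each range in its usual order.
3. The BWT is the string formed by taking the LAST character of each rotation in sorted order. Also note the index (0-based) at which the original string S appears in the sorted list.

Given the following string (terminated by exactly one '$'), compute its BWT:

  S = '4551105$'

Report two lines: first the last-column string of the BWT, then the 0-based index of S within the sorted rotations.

Answer: 5115$054
4

Derivation:
All 8 rotations (rotation i = S[i:]+S[:i]):
  rot[0] = 4551105$
  rot[1] = 551105$4
  rot[2] = 51105$45
  rot[3] = 1105$455
  rot[4] = 105$4551
  rot[5] = 05$45511
  rot[6] = 5$455110
  rot[7] = $4551105
Sorted (with $ < everything):
  sorted[0] = $4551105  (last char: '5')
  sorted[1] = 05$45511  (last char: '1')
  sorted[2] = 105$4551  (last char: '1')
  sorted[3] = 1105$455  (last char: '5')
  sorted[4] = 4551105$  (last char: '$')
  sorted[5] = 5$455110  (last char: '0')
  sorted[6] = 51105$45  (last char: '5')
  sorted[7] = 551105$4  (last char: '4')
Last column: 5115$054
Original string S is at sorted index 4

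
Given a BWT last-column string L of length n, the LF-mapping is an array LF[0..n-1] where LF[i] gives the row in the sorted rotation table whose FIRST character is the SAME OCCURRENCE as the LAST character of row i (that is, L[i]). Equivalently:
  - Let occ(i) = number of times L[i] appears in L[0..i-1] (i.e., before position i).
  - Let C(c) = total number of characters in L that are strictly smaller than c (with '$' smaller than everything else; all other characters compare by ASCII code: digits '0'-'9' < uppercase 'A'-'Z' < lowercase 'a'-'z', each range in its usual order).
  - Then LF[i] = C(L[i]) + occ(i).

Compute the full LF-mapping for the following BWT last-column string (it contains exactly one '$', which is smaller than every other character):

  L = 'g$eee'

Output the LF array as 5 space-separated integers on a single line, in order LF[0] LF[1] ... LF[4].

Answer: 4 0 1 2 3

Derivation:
Char counts: '$':1, 'e':3, 'g':1
C (first-col start): C('$')=0, C('e')=1, C('g')=4
L[0]='g': occ=0, LF[0]=C('g')+0=4+0=4
L[1]='$': occ=0, LF[1]=C('$')+0=0+0=0
L[2]='e': occ=0, LF[2]=C('e')+0=1+0=1
L[3]='e': occ=1, LF[3]=C('e')+1=1+1=2
L[4]='e': occ=2, LF[4]=C('e')+2=1+2=3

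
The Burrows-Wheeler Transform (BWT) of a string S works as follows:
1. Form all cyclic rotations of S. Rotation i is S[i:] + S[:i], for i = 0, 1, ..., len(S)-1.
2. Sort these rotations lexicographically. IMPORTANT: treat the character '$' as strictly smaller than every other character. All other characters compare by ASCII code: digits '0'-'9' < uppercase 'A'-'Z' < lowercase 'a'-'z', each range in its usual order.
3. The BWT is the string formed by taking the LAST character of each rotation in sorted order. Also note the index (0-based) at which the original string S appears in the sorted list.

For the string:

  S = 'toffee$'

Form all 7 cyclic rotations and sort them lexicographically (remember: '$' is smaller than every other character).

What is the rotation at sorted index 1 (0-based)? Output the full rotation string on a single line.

All 7 rotations (rotation i = S[i:]+S[:i]):
  rot[0] = toffee$
  rot[1] = offee$t
  rot[2] = ffee$to
  rot[3] = fee$tof
  rot[4] = ee$toff
  rot[5] = e$toffe
  rot[6] = $toffee
Sorted (with $ < everything):
  sorted[0] = $toffee
  sorted[1] = e$toffe
  sorted[2] = ee$toff
  sorted[3] = fee$tof
  sorted[4] = ffee$to
  sorted[5] = offee$t
  sorted[6] = toffee$
sorted[1] = e$toffe

Answer: e$toffe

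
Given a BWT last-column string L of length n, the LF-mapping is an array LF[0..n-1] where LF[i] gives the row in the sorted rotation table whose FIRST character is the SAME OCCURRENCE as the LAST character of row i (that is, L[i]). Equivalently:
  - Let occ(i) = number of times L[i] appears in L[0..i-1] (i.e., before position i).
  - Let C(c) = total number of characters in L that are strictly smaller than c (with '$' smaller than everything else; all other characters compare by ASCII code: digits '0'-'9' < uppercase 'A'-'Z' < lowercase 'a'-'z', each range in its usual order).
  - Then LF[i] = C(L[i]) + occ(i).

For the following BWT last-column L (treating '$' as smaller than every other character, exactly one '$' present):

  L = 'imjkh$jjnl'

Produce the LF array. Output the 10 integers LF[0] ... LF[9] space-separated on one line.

Answer: 2 8 3 6 1 0 4 5 9 7

Derivation:
Char counts: '$':1, 'h':1, 'i':1, 'j':3, 'k':1, 'l':1, 'm':1, 'n':1
C (first-col start): C('$')=0, C('h')=1, C('i')=2, C('j')=3, C('k')=6, C('l')=7, C('m')=8, C('n')=9
L[0]='i': occ=0, LF[0]=C('i')+0=2+0=2
L[1]='m': occ=0, LF[1]=C('m')+0=8+0=8
L[2]='j': occ=0, LF[2]=C('j')+0=3+0=3
L[3]='k': occ=0, LF[3]=C('k')+0=6+0=6
L[4]='h': occ=0, LF[4]=C('h')+0=1+0=1
L[5]='$': occ=0, LF[5]=C('$')+0=0+0=0
L[6]='j': occ=1, LF[6]=C('j')+1=3+1=4
L[7]='j': occ=2, LF[7]=C('j')+2=3+2=5
L[8]='n': occ=0, LF[8]=C('n')+0=9+0=9
L[9]='l': occ=0, LF[9]=C('l')+0=7+0=7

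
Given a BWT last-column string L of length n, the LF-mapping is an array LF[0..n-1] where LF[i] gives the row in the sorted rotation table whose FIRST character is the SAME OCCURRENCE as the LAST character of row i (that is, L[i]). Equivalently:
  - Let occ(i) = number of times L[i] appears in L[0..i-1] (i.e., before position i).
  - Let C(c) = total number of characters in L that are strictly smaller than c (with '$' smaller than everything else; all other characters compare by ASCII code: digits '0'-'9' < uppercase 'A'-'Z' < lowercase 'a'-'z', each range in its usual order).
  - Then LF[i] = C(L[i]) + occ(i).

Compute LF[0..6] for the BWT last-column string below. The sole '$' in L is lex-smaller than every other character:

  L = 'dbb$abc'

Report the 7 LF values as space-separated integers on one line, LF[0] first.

Answer: 6 2 3 0 1 4 5

Derivation:
Char counts: '$':1, 'a':1, 'b':3, 'c':1, 'd':1
C (first-col start): C('$')=0, C('a')=1, C('b')=2, C('c')=5, C('d')=6
L[0]='d': occ=0, LF[0]=C('d')+0=6+0=6
L[1]='b': occ=0, LF[1]=C('b')+0=2+0=2
L[2]='b': occ=1, LF[2]=C('b')+1=2+1=3
L[3]='$': occ=0, LF[3]=C('$')+0=0+0=0
L[4]='a': occ=0, LF[4]=C('a')+0=1+0=1
L[5]='b': occ=2, LF[5]=C('b')+2=2+2=4
L[6]='c': occ=0, LF[6]=C('c')+0=5+0=5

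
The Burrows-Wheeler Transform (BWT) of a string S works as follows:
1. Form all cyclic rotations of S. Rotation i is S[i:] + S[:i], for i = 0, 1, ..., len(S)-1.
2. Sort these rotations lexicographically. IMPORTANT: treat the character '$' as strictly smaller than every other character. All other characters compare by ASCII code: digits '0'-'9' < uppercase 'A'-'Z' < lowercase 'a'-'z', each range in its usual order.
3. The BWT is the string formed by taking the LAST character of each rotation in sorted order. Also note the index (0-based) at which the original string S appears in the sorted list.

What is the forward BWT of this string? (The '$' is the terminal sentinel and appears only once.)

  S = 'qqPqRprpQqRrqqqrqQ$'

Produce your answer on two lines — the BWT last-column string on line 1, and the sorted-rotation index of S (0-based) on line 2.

All 19 rotations (rotation i = S[i:]+S[:i]):
  rot[0] = qqPqRprpQqRrqqqrqQ$
  rot[1] = qPqRprpQqRrqqqrqQ$q
  rot[2] = PqRprpQqRrqqqrqQ$qq
  rot[3] = qRprpQqRrqqqrqQ$qqP
  rot[4] = RprpQqRrqqqrqQ$qqPq
  rot[5] = prpQqRrqqqrqQ$qqPqR
  rot[6] = rpQqRrqqqrqQ$qqPqRp
  rot[7] = pQqRrqqqrqQ$qqPqRpr
  rot[8] = QqRrqqqrqQ$qqPqRprp
  rot[9] = qRrqqqrqQ$qqPqRprpQ
  rot[10] = RrqqqrqQ$qqPqRprpQq
  rot[11] = rqqqrqQ$qqPqRprpQqR
  rot[12] = qqqrqQ$qqPqRprpQqRr
  rot[13] = qqrqQ$qqPqRprpQqRrq
  rot[14] = qrqQ$qqPqRprpQqRrqq
  rot[15] = rqQ$qqPqRprpQqRrqqq
  rot[16] = qQ$qqPqRprpQqRrqqqr
  rot[17] = Q$qqPqRprpQqRrqqqrq
  rot[18] = $qqPqRprpQqRrqqqrqQ
Sorted (with $ < everything):
  sorted[0] = $qqPqRprpQqRrqqqrqQ  (last char: 'Q')
  sorted[1] = PqRprpQqRrqqqrqQ$qq  (last char: 'q')
  sorted[2] = Q$qqPqRprpQqRrqqqrq  (last char: 'q')
  sorted[3] = QqRrqqqrqQ$qqPqRprp  (last char: 'p')
  sorted[4] = RprpQqRrqqqrqQ$qqPq  (last char: 'q')
  sorted[5] = RrqqqrqQ$qqPqRprpQq  (last char: 'q')
  sorted[6] = pQqRrqqqrqQ$qqPqRpr  (last char: 'r')
  sorted[7] = prpQqRrqqqrqQ$qqPqR  (last char: 'R')
  sorted[8] = qPqRprpQqRrqqqrqQ$q  (last char: 'q')
  sorted[9] = qQ$qqPqRprpQqRrqqqr  (last char: 'r')
  sorted[10] = qRprpQqRrqqqrqQ$qqP  (last char: 'P')
  sorted[11] = qRrqqqrqQ$qqPqRprpQ  (last char: 'Q')
  sorted[12] = qqPqRprpQqRrqqqrqQ$  (last char: '$')
  sorted[13] = qqqrqQ$qqPqRprpQqRr  (last char: 'r')
  sorted[14] = qqrqQ$qqPqRprpQqRrq  (last char: 'q')
  sorted[15] = qrqQ$qqPqRprpQqRrqq  (last char: 'q')
  sorted[16] = rpQqRrqqqrqQ$qqPqRp  (last char: 'p')
  sorted[17] = rqQ$qqPqRprpQqRrqqq  (last char: 'q')
  sorted[18] = rqqqrqQ$qqPqRprpQqR  (last char: 'R')
Last column: QqqpqqrRqrPQ$rqqpqR
Original string S is at sorted index 12

Answer: QqqpqqrRqrPQ$rqqpqR
12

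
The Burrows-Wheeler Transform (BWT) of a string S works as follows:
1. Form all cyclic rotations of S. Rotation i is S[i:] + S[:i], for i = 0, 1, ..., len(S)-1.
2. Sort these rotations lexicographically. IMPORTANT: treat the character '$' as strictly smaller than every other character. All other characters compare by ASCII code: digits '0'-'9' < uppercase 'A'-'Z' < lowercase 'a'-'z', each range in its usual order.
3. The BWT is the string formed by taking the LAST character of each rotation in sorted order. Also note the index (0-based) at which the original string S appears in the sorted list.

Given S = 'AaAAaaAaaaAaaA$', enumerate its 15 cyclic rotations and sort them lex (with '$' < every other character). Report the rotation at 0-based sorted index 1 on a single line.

Answer: A$AaAAaaAaaaAaa

Derivation:
All 15 rotations (rotation i = S[i:]+S[:i]):
  rot[0] = AaAAaaAaaaAaaA$
  rot[1] = aAAaaAaaaAaaA$A
  rot[2] = AAaaAaaaAaaA$Aa
  rot[3] = AaaAaaaAaaA$AaA
  rot[4] = aaAaaaAaaA$AaAA
  rot[5] = aAaaaAaaA$AaAAa
  rot[6] = AaaaAaaA$AaAAaa
  rot[7] = aaaAaaA$AaAAaaA
  rot[8] = aaAaaA$AaAAaaAa
  rot[9] = aAaaA$AaAAaaAaa
  rot[10] = AaaA$AaAAaaAaaa
  rot[11] = aaA$AaAAaaAaaaA
  rot[12] = aA$AaAAaaAaaaAa
  rot[13] = A$AaAAaaAaaaAaa
  rot[14] = $AaAAaaAaaaAaaA
Sorted (with $ < everything):
  sorted[0] = $AaAAaaAaaaAaaA
  sorted[1] = A$AaAAaaAaaaAaa
  sorted[2] = AAaaAaaaAaaA$Aa
  sorted[3] = AaAAaaAaaaAaaA$
  sorted[4] = AaaA$AaAAaaAaaa
  sorted[5] = AaaAaaaAaaA$AaA
  sorted[6] = AaaaAaaA$AaAAaa
  sorted[7] = aA$AaAAaaAaaaAa
  sorted[8] = aAAaaAaaaAaaA$A
  sorted[9] = aAaaA$AaAAaaAaa
  sorted[10] = aAaaaAaaA$AaAAa
  sorted[11] = aaA$AaAAaaAaaaA
  sorted[12] = aaAaaA$AaAAaaAa
  sorted[13] = aaAaaaAaaA$AaAA
  sorted[14] = aaaAaaA$AaAAaaA
sorted[1] = A$AaAAaaAaaaAaa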